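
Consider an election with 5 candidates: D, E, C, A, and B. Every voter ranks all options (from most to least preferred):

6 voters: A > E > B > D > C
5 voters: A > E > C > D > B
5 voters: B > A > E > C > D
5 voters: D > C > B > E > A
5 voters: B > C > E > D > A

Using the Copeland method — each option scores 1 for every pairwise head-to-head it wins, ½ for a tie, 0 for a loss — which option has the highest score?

D: loses to E, C, A, and B → score 0.
E: beats D and C; loses to A and B → score 2.
C: beats D; loses to E, A, and B → score 1.
A: beats D, E, and C; loses to B → score 3.
B: beats D, E, C, and A → score 4.
B has the best pairwise record.

B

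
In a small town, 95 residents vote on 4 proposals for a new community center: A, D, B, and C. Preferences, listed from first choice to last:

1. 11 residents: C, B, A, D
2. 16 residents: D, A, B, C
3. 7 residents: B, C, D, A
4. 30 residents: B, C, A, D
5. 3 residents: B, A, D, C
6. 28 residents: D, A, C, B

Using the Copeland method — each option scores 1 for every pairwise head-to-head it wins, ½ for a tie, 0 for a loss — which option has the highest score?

A: loses to D, B, and C → score 0.
D: beats A; loses to B and C → score 1.
B: beats A, D, and C → score 3.
C: beats A and D; loses to B → score 2.
B has the best pairwise record.

B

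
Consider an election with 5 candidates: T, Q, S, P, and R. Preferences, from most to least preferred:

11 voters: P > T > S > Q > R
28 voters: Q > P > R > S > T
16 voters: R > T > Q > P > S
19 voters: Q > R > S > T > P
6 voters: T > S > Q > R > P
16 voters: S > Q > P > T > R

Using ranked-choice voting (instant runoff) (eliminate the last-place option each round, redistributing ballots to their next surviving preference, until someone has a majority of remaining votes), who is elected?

Round 1: T 6, Q 47, S 16, P 11, R 16. Eliminate T.
Round 2: Q 47, S 22, P 11, R 16. Eliminate P.
Round 3: Q 47, S 33, R 16. Eliminate R.
Round 4: Q 63, S 33. Q has a majority.

Q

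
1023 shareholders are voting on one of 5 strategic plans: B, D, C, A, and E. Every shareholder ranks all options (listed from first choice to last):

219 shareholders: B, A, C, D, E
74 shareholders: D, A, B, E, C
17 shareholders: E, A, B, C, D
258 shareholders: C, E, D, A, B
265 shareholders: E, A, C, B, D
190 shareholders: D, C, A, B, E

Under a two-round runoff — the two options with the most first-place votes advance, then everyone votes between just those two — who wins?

E

Round 1 first-place votes: B 219, D 264, C 258, A 0, E 282.
E and D advance.
Runoff: E is preferred to D by 540 voters; D by 483.
E wins the runoff.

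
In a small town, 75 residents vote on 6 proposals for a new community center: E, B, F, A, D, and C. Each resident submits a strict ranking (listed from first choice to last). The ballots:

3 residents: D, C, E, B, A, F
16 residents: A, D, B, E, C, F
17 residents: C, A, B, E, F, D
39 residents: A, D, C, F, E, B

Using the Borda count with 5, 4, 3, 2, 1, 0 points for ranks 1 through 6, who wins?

E: 3·3 + 16·2 + 17·2 + 39·1 = 114
B: 3·2 + 16·3 + 17·3 + 39·0 = 105
F: 3·0 + 16·0 + 17·1 + 39·2 = 95
A: 3·1 + 16·5 + 17·4 + 39·5 = 346
D: 3·5 + 16·4 + 17·0 + 39·4 = 235
C: 3·4 + 16·1 + 17·5 + 39·3 = 230
A has the highest Borda score (346).

A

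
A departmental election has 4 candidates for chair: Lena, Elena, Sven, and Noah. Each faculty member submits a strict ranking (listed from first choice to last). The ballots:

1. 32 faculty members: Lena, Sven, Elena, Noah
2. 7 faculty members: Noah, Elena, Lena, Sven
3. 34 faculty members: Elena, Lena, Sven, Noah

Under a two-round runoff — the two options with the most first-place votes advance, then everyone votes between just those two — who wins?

Round 1 first-place votes: Lena 32, Elena 34, Sven 0, Noah 7.
Elena and Lena advance.
Runoff: Elena is preferred to Lena by 41 voters; Lena by 32.
Elena wins the runoff.

Elena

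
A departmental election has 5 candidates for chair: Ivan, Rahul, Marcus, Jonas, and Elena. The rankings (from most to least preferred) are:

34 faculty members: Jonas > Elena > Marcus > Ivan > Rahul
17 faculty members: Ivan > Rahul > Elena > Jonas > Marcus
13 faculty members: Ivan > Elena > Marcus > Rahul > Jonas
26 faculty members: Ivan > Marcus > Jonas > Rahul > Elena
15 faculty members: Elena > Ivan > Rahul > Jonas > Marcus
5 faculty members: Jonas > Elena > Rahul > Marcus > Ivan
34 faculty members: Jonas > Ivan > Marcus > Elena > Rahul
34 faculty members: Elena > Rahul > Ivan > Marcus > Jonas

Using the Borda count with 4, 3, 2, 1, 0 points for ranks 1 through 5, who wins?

Ivan: 34·1 + 17·4 + 13·4 + 26·4 + 15·3 + 5·0 + 34·3 + 34·2 = 473
Rahul: 34·0 + 17·3 + 13·1 + 26·1 + 15·2 + 5·2 + 34·0 + 34·3 = 232
Marcus: 34·2 + 17·0 + 13·2 + 26·3 + 15·0 + 5·1 + 34·2 + 34·1 = 279
Jonas: 34·4 + 17·1 + 13·0 + 26·2 + 15·1 + 5·4 + 34·4 + 34·0 = 376
Elena: 34·3 + 17·2 + 13·3 + 26·0 + 15·4 + 5·3 + 34·1 + 34·4 = 420
Ivan has the highest Borda score (473).

Ivan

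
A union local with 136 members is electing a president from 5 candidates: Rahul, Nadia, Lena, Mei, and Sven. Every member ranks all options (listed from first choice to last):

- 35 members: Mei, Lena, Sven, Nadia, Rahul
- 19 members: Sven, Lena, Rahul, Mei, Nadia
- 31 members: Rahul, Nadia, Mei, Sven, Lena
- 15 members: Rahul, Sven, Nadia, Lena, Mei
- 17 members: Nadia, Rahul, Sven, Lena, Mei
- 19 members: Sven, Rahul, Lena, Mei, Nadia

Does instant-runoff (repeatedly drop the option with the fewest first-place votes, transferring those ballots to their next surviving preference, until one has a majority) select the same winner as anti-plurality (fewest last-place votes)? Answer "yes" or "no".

yes

Instant-runoff — R1 Rahul 46, Nadia 17, Lena 0, Mei 35, Sven 38 (Lena out); R2 Rahul 46, Nadia 17, Mei 35, Sven 38 (Nadia out); R3 Rahul 63, Mei 35, Sven 38 (Mei out); R4 Rahul 63, Sven 73 (Sven winner). Winner: Sven.
Anti-plurality — last-place votes: Rahul 35, Nadia 38, Lena 31, Mei 32, Sven 0. Winner: Sven.
The two methods agree.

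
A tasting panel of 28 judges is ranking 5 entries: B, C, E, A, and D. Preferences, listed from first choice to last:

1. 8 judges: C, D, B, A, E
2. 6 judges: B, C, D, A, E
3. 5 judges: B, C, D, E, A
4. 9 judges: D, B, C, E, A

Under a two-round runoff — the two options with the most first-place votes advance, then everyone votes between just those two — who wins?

D

Round 1 first-place votes: B 11, C 8, E 0, A 0, D 9.
B and D advance.
Runoff: B is preferred to D by 11 voters; D by 17.
D wins the runoff.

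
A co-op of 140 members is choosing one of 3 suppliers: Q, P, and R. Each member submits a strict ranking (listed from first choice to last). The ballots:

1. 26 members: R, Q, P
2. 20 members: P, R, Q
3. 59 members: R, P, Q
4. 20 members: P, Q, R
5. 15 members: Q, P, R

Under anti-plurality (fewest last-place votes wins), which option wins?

P

Last-place votes: Q 79, P 26, R 35.
P is ranked last by the fewest voters, so P wins.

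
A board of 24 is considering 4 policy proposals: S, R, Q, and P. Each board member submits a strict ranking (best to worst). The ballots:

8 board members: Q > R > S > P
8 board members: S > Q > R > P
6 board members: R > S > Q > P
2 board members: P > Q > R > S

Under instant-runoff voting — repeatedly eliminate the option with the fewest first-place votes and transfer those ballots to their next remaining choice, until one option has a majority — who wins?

S

Round 1: S 8, R 6, Q 8, P 2. Eliminate P.
Round 2: S 8, R 6, Q 10. Eliminate R.
Round 3: S 14, Q 10. S has a majority.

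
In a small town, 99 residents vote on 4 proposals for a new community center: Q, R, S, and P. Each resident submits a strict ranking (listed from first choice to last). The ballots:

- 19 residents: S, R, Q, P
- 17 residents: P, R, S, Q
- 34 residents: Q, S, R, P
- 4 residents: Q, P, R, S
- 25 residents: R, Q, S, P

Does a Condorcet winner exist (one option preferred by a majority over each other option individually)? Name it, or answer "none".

none

Checking pairwise contests:
R beats Q 61–38.
S beats R 53–46.
Q beats S 63–36.
Q beats P 82–17.
Every option loses at least one head-to-head, so there is no Condorcet winner.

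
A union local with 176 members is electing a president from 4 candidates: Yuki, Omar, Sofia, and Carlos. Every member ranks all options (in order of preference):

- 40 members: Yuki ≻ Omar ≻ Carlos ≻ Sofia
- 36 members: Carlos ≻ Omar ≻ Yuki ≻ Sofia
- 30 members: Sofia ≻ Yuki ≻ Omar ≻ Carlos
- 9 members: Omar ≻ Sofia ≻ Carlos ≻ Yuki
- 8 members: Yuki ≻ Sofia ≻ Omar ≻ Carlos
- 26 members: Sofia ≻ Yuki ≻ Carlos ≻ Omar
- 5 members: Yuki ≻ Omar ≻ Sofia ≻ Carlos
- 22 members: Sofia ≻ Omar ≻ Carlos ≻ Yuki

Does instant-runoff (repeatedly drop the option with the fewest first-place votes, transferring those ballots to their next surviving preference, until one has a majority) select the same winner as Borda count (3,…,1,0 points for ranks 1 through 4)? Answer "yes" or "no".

yes

Instant-runoff — R1 Yuki 53, Omar 9, Sofia 78, Carlos 36 (Omar out); R2 Yuki 53, Sofia 87, Carlos 36 (Carlos out); R3 Yuki 89, Sofia 87 (Yuki winner). Winner: Yuki.
Borda — scores: Yuki 307, Omar 271, Sofia 273, Carlos 205. Winner: Yuki.
The two methods agree.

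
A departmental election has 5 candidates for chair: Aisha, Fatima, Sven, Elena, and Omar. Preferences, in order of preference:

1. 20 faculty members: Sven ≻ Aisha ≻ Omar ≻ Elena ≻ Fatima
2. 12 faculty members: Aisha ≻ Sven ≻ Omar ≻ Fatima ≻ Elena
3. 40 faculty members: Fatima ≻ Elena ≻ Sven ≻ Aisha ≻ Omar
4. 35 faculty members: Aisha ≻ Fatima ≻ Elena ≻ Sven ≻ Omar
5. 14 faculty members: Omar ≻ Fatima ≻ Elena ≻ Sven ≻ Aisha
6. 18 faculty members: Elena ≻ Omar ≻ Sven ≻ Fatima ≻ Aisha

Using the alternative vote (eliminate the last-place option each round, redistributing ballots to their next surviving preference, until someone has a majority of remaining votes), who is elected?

Round 1: Aisha 47, Fatima 40, Sven 20, Elena 18, Omar 14. Eliminate Omar.
Round 2: Aisha 47, Fatima 54, Sven 20, Elena 18. Eliminate Elena.
Round 3: Aisha 47, Fatima 54, Sven 38. Eliminate Sven.
Round 4: Aisha 67, Fatima 72. Fatima has a majority.

Fatima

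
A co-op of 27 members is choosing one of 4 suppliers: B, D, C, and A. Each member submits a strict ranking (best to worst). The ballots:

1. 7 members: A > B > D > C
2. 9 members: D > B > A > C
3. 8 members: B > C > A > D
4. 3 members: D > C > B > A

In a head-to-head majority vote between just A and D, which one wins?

A

Voters preferring A to D: 15; preferring D to A: 12.
A wins the head-to-head.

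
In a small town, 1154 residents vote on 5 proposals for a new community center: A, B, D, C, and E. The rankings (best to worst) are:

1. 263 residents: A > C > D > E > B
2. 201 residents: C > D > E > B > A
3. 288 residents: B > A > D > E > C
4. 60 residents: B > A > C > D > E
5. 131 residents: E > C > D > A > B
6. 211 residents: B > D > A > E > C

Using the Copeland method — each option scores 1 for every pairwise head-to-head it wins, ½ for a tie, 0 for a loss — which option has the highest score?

A: beats D, C, and E; loses to B → score 3.
B: beats A; loses to D, C, and E → score 1.
D: beats B and E; loses to A and C → score 2.
C: beats B and D; loses to A and E → score 2.
E: beats B and C; loses to A and D → score 2.
A has the best pairwise record.

A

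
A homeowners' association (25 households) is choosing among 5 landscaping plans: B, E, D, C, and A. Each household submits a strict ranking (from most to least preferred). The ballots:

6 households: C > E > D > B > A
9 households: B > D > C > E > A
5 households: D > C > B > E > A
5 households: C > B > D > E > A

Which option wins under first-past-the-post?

C

First-place votes: B 9, E 0, D 5, C 11, A 0.
C has the most first-place votes.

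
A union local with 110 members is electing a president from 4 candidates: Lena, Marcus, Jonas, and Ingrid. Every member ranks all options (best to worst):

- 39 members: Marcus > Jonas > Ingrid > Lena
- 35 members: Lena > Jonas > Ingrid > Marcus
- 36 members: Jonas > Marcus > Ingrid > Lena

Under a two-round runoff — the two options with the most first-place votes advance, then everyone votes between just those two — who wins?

Jonas

Round 1 first-place votes: Lena 35, Marcus 39, Jonas 36, Ingrid 0.
Marcus and Jonas advance.
Runoff: Marcus is preferred to Jonas by 39 voters; Jonas by 71.
Jonas wins the runoff.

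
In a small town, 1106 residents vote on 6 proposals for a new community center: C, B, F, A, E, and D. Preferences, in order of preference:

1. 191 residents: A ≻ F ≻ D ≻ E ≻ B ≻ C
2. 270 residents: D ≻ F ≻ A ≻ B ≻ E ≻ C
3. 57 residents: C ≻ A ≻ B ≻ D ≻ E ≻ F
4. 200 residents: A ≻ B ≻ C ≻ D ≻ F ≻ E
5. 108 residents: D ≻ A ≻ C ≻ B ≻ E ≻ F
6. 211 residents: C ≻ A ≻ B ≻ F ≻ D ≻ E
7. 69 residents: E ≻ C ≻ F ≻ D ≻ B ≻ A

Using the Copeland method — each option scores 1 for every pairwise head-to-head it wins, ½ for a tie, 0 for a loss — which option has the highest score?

C: beats F and E; loses to B, A, and D → score 2.
B: beats C, F, and E; loses to A and D → score 3.
F: beats E; loses to C, B, A, and D → score 1.
A: beats C, B, F, E, and D → score 5.
E: loses to C, B, F, A, and D → score 0.
D: beats C, B, F, and E; loses to A → score 4.
A has the best pairwise record.

A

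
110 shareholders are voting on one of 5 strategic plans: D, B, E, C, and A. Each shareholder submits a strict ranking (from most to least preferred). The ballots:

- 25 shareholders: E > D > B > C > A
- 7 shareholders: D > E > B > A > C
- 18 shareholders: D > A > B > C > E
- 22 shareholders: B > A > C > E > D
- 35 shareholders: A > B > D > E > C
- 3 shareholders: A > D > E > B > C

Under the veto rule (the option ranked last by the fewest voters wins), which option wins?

B

Last-place votes: D 22, B 0, E 18, C 45, A 25.
B is ranked last by the fewest voters, so B wins.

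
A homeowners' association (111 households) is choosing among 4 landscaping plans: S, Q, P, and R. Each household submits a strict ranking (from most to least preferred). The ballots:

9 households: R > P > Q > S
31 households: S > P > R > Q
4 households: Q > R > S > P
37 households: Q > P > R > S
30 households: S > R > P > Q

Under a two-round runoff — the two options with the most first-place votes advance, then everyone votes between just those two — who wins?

Round 1 first-place votes: S 61, Q 41, P 0, R 9.
S and Q advance.
Runoff: S is preferred to Q by 61 voters; Q by 50.
S wins the runoff.

S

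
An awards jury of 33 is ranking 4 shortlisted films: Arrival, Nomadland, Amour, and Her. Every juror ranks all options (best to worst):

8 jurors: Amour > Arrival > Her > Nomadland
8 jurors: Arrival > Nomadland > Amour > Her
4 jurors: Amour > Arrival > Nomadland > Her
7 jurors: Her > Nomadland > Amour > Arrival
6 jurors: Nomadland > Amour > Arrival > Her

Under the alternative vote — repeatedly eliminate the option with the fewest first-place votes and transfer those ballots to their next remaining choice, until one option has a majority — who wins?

Amour

Round 1: Arrival 8, Nomadland 6, Amour 12, Her 7. Eliminate Nomadland.
Round 2: Arrival 8, Amour 18, Her 7. Amour has a majority.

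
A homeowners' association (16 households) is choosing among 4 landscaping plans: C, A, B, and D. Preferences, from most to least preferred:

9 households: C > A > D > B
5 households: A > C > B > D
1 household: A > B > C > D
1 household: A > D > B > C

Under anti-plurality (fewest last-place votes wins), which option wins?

A

Last-place votes: C 1, A 0, B 9, D 6.
A is ranked last by the fewest voters, so A wins.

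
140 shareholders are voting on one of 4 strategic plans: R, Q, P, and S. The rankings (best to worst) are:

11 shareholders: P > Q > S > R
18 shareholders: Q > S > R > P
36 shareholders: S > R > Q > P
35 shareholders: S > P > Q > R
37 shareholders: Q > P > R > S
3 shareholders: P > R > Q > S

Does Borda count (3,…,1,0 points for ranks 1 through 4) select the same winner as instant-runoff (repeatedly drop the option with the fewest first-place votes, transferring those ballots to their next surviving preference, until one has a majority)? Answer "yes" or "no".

no

Borda — scores: R 133, Q 261, P 186, S 260. Winner: Q.
Instant-runoff — R1 R 0, Q 55, P 14, S 71 (S winner). Winner: S.
The two methods disagree.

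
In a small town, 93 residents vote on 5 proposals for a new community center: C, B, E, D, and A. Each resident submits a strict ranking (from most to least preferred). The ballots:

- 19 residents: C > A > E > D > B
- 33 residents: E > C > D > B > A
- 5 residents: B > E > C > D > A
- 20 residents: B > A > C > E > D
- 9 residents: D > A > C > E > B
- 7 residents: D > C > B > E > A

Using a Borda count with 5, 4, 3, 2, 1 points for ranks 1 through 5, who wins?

C

C: 19·5 + 33·4 + 5·3 + 20·3 + 9·3 + 7·4 = 357
B: 19·1 + 33·2 + 5·5 + 20·5 + 9·1 + 7·3 = 240
E: 19·3 + 33·5 + 5·4 + 20·2 + 9·2 + 7·2 = 314
D: 19·2 + 33·3 + 5·2 + 20·1 + 9·5 + 7·5 = 247
A: 19·4 + 33·1 + 5·1 + 20·4 + 9·4 + 7·1 = 237
C has the highest Borda score (357).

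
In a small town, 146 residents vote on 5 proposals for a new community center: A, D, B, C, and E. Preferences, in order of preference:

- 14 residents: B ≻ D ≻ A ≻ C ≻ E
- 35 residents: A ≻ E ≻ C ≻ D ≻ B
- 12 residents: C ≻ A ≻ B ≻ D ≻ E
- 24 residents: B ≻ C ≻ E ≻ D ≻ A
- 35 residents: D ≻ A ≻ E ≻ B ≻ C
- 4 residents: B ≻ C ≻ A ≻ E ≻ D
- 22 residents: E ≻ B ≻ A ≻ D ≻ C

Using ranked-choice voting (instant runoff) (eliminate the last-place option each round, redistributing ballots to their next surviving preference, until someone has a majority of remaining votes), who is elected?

Round 1: A 35, D 35, B 42, C 12, E 22. Eliminate C.
Round 2: A 47, D 35, B 42, E 22. Eliminate E.
Round 3: A 47, D 35, B 64. Eliminate D.
Round 4: A 82, B 64. A has a majority.

A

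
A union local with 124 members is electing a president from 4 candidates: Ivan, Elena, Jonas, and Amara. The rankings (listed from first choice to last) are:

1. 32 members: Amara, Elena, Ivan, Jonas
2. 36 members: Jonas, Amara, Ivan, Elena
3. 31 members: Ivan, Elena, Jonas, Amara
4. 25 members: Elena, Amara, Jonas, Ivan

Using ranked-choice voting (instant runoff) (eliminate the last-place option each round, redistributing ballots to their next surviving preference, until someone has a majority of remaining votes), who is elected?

Round 1: Ivan 31, Elena 25, Jonas 36, Amara 32. Eliminate Elena.
Round 2: Ivan 31, Jonas 36, Amara 57. Eliminate Ivan.
Round 3: Jonas 67, Amara 57. Jonas has a majority.

Jonas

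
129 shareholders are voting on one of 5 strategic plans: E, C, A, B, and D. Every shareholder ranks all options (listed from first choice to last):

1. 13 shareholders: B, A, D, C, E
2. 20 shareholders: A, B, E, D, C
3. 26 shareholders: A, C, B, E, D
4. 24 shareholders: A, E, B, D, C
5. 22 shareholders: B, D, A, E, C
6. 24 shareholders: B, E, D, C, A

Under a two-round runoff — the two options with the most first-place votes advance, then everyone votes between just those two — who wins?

A

Round 1 first-place votes: E 0, C 0, A 70, B 59, D 0.
A and B advance.
Runoff: A is preferred to B by 70 voters; B by 59.
A wins the runoff.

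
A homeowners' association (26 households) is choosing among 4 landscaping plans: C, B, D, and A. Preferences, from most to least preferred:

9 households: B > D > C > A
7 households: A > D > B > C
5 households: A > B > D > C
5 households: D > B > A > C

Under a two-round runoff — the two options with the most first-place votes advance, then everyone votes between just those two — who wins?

B

Round 1 first-place votes: C 0, B 9, D 5, A 12.
A and B advance.
Runoff: A is preferred to B by 12 voters; B by 14.
B wins the runoff.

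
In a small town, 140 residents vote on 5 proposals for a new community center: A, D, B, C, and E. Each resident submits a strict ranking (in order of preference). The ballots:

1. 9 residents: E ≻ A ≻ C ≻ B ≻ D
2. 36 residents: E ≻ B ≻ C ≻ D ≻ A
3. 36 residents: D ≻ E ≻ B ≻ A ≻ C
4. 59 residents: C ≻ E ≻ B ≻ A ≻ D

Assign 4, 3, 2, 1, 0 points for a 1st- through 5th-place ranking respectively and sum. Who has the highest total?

A: 9·3 + 36·0 + 36·1 + 59·1 = 122
D: 9·0 + 36·1 + 36·4 + 59·0 = 180
B: 9·1 + 36·3 + 36·2 + 59·2 = 307
C: 9·2 + 36·2 + 36·0 + 59·4 = 326
E: 9·4 + 36·4 + 36·3 + 59·3 = 465
E has the highest Borda score (465).

E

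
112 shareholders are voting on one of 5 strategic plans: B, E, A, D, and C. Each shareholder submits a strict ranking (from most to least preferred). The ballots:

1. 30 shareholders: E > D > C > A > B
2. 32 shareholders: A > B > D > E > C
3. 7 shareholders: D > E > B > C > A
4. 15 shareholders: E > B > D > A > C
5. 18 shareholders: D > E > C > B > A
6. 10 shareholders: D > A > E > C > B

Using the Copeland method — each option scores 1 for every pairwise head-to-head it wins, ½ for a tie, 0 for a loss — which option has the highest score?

B: loses to E, A, D, and C → score 0.
E: beats B, A, and C; loses to D → score 3.
A: beats B and C; loses to E and D → score 2.
D: beats B, E, A, and C → score 4.
C: beats B; loses to E, A, and D → score 1.
D has the best pairwise record.

D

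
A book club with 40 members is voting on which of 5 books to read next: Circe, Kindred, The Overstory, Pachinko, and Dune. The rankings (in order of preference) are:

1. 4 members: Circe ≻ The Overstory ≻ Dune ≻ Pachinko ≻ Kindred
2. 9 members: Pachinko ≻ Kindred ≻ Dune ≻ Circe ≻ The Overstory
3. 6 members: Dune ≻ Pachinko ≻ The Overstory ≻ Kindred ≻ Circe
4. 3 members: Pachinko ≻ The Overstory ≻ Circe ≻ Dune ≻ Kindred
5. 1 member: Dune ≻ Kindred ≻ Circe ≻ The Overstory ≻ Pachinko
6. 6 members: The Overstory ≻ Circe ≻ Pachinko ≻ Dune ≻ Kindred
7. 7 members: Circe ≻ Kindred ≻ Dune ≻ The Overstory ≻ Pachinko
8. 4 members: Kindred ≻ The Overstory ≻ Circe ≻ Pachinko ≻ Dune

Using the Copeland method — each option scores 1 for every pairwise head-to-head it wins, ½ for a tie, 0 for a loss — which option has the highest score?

Circe: beats The Overstory, Pachinko, and Dune; ties Kindred → score 3.5.
Kindred: beats The Overstory; ties Circe and Dune; loses to Pachinko → score 2.
The Overstory: beats Pachinko; loses to Circe, Kindred, and Dune → score 1.
Pachinko: beats Kindred and Dune; loses to Circe and The Overstory → score 2.
Dune: beats The Overstory; ties Kindred; loses to Circe and Pachinko → score 1.5.
Circe has the best pairwise record.

Circe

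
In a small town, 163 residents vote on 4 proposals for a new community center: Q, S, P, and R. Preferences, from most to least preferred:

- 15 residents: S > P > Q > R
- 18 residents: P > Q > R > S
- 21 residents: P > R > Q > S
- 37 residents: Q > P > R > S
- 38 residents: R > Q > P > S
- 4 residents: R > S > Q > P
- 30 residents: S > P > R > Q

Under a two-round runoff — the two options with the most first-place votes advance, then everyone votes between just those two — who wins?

R

Round 1 first-place votes: Q 37, S 45, P 39, R 42.
S and R advance.
Runoff: S is preferred to R by 45 voters; R by 118.
R wins the runoff.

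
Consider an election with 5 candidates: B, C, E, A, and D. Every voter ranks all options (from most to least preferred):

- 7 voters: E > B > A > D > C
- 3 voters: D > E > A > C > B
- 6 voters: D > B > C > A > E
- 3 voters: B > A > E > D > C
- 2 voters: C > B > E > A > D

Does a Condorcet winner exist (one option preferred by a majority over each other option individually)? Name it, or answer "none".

B vs C: 16–5 for B.
B vs E: 11–10 for B.
B vs A: 18–3 for B.
B vs D: 12–9 for B.
B beats every other option head-to-head.

B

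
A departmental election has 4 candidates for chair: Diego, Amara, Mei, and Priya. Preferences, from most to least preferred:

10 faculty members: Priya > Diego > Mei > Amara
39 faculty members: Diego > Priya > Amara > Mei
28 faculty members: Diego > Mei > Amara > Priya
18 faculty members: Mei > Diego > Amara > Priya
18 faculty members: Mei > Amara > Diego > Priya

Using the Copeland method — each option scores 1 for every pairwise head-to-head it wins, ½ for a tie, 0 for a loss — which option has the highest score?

Diego: beats Amara, Mei, and Priya → score 3.
Amara: beats Priya; loses to Diego and Mei → score 1.
Mei: beats Amara and Priya; loses to Diego → score 2.
Priya: loses to Diego, Amara, and Mei → score 0.
Diego has the best pairwise record.

Diego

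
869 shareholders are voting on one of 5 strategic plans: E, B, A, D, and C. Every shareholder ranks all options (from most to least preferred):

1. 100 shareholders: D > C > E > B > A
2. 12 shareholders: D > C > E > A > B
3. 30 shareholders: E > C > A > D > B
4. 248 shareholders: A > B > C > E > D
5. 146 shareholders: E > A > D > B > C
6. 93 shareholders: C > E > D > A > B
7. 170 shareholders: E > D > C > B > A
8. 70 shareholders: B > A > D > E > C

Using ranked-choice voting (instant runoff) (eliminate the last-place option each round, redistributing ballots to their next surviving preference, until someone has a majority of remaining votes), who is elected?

E

Round 1: E 346, B 70, A 248, D 112, C 93. Eliminate B.
Round 2: E 346, A 318, D 112, C 93. Eliminate C.
Round 3: E 439, A 318, D 112. E has a majority.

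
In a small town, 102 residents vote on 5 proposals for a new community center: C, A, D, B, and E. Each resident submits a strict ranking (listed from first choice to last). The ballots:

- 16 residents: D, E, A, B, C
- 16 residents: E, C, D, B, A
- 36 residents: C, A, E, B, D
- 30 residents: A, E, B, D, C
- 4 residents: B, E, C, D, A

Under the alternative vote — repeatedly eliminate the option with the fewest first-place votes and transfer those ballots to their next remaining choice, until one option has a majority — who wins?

Round 1: C 36, A 30, D 16, B 4, E 16. Eliminate B.
Round 2: C 36, A 30, D 16, E 20. Eliminate D.
Round 3: C 36, A 30, E 36. Eliminate A.
Round 4: C 36, E 66. E has a majority.

E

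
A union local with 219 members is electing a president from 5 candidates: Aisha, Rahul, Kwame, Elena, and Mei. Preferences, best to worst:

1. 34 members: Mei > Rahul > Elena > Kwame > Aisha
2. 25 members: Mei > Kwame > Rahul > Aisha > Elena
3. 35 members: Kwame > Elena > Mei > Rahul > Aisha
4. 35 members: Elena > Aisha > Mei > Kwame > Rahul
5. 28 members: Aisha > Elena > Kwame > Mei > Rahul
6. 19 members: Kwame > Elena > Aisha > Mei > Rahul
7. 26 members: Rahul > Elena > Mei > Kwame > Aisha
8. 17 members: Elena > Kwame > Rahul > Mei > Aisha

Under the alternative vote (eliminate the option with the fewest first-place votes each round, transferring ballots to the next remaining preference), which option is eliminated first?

Rahul

Round 1: Aisha 28, Rahul 26, Kwame 54, Elena 52, Mei 59. Eliminate Rahul.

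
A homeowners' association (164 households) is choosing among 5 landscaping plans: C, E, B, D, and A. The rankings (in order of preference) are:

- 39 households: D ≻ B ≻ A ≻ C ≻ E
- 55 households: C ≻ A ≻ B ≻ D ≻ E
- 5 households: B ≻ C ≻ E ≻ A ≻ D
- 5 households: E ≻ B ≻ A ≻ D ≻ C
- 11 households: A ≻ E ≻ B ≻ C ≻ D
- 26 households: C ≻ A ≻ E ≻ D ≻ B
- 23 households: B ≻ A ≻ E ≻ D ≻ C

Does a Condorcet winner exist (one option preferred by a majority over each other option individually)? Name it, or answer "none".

Checking pairwise contests:
B beats C 83–81.
C beats E 125–39.
A beats B 92–72.
C beats D 97–67.
C beats A 86–78.
Every option loses at least one head-to-head, so there is no Condorcet winner.

none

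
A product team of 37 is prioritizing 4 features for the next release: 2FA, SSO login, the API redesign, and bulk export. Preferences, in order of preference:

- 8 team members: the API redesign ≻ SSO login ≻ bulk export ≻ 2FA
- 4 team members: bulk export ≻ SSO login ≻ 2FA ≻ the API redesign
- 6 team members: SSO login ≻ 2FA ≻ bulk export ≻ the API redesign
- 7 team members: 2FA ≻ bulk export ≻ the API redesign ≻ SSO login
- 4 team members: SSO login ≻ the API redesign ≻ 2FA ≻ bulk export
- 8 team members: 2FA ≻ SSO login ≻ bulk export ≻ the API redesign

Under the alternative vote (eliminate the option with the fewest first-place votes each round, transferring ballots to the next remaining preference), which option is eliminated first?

Round 1: 2FA 15, SSO login 10, the API redesign 8, bulk export 4. Eliminate bulk export.

bulk export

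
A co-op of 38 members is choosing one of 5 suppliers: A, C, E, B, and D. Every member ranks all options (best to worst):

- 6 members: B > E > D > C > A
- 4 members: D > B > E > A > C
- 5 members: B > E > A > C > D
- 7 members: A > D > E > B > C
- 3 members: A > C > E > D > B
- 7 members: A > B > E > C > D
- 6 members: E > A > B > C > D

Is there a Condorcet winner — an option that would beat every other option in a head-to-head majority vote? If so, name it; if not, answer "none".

none

Checking pairwise contests:
E beats A 21–17.
A beats C 32–6.
B beats E 22–16.
A beats B 23–15.
A beats D 28–10.
Every option loses at least one head-to-head, so there is no Condorcet winner.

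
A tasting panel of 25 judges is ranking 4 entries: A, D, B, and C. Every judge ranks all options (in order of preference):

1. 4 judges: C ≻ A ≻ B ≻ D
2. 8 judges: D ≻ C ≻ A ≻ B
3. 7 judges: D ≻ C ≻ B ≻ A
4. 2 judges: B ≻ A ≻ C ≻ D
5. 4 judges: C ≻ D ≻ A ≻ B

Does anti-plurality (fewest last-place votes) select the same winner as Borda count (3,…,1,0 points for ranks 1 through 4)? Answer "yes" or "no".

yes

Anti-plurality — last-place votes: A 7, D 6, B 12, C 0. Winner: C.
Borda — scores: A 24, D 53, B 17, C 56. Winner: C.
The two methods agree.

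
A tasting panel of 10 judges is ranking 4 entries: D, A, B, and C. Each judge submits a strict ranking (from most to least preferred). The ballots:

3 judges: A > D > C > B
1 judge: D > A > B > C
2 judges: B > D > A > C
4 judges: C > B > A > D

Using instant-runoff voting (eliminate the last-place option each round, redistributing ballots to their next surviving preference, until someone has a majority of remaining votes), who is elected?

Round 1: D 1, A 3, B 2, C 4. Eliminate D.
Round 2: A 4, B 2, C 4. Eliminate B.
Round 3: A 6, C 4. A has a majority.

A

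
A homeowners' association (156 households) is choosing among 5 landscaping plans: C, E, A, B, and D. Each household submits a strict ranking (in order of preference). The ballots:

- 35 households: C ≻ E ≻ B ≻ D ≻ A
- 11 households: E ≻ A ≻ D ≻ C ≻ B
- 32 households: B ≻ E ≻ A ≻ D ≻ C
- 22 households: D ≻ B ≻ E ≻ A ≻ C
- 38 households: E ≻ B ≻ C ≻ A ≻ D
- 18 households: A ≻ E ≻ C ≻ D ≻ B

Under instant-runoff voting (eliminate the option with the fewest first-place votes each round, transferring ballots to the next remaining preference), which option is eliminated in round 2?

D

Round 1: C 35, E 49, A 18, B 32, D 22. Eliminate A.
Round 2: C 35, E 67, B 32, D 22. Eliminate D.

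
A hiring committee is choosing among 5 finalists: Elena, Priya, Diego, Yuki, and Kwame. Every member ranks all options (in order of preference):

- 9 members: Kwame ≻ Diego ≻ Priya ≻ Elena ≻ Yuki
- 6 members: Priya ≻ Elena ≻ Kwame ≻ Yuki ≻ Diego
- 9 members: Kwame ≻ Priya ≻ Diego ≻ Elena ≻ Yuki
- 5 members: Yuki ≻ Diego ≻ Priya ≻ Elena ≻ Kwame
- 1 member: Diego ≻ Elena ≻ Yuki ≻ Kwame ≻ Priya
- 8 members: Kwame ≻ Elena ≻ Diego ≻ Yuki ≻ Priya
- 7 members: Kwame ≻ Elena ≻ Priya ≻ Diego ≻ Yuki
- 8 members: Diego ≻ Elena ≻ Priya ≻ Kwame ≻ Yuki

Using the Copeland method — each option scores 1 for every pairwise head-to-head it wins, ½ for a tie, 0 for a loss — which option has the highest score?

Kwame

Elena: beats Yuki; loses to Priya, Diego, and Kwame → score 1.
Priya: beats Elena and Yuki; loses to Diego and Kwame → score 2.
Diego: beats Elena, Priya, and Yuki; loses to Kwame → score 3.
Yuki: loses to Elena, Priya, Diego, and Kwame → score 0.
Kwame: beats Elena, Priya, Diego, and Yuki → score 4.
Kwame has the best pairwise record.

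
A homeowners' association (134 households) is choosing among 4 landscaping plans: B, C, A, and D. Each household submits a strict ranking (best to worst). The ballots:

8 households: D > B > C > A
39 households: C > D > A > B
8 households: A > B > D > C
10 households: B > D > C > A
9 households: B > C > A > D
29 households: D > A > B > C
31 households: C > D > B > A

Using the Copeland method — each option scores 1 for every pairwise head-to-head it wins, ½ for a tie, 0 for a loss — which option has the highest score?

C

B: loses to C, A, and D → score 0.
C: beats B, A, and D → score 3.
A: beats B; loses to C and D → score 1.
D: beats B and A; loses to C → score 2.
C has the best pairwise record.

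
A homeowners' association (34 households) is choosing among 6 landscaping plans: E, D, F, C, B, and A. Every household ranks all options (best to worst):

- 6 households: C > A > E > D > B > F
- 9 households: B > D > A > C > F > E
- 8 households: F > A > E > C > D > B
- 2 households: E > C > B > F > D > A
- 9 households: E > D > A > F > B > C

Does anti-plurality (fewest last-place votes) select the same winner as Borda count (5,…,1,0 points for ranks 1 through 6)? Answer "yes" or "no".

no

Anti-plurality — last-place votes: E 9, D 0, F 6, C 9, B 8, A 2. Winner: D.
Borda — scores: E 97, D 94, F 71, C 72, B 66, A 110. Winner: A.
The two methods disagree.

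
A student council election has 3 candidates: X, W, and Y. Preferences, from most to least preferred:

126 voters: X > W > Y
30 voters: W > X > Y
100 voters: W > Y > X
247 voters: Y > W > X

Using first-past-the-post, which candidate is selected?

Y

First-place votes: X 126, W 130, Y 247.
Y has the most first-place votes.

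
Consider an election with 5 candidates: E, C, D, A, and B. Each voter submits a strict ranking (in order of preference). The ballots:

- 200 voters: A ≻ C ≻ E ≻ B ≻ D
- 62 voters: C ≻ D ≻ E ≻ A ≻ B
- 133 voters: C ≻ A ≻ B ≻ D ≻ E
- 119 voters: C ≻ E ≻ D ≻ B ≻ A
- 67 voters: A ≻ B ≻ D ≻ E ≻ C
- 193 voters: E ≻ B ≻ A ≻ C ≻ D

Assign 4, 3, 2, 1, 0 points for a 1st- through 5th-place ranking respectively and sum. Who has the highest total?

C

E: 200·2 + 62·2 + 133·0 + 119·3 + 67·1 + 193·4 = 1720
C: 200·3 + 62·4 + 133·4 + 119·4 + 67·0 + 193·1 = 2049
D: 200·0 + 62·3 + 133·1 + 119·2 + 67·2 + 193·0 = 691
A: 200·4 + 62·1 + 133·3 + 119·0 + 67·4 + 193·2 = 1915
B: 200·1 + 62·0 + 133·2 + 119·1 + 67·3 + 193·3 = 1365
C has the highest Borda score (2049).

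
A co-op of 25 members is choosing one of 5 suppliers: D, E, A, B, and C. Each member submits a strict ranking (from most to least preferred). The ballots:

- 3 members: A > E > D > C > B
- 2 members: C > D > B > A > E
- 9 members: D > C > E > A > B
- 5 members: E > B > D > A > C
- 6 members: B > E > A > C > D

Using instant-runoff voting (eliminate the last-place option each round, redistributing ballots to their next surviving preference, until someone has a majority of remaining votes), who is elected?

E

Round 1: D 9, E 5, A 3, B 6, C 2. Eliminate C.
Round 2: D 11, E 5, A 3, B 6. Eliminate A.
Round 3: D 11, E 8, B 6. Eliminate B.
Round 4: D 11, E 14. E has a majority.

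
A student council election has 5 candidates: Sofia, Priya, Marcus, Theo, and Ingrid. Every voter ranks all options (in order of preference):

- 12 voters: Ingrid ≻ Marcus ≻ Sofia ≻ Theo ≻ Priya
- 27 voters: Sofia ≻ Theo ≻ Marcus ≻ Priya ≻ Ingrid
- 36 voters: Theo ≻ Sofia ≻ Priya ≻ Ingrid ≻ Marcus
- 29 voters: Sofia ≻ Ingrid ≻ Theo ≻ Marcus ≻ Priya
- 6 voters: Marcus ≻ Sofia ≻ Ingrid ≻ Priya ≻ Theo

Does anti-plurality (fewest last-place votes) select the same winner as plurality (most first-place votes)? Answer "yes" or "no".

Anti-plurality — last-place votes: Sofia 0, Priya 41, Marcus 36, Theo 6, Ingrid 27. Winner: Sofia.
Plurality — first-place votes: Sofia 56, Priya 0, Marcus 6, Theo 36, Ingrid 12. Winner: Sofia.
The two methods agree.

yes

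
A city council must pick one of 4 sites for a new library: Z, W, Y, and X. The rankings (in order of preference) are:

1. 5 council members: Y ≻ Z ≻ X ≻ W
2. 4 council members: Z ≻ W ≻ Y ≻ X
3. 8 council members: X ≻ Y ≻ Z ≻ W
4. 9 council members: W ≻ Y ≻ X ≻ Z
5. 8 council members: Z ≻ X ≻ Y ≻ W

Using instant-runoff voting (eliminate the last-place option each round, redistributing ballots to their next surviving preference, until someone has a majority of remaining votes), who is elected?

Z

Round 1: Z 12, W 9, Y 5, X 8. Eliminate Y.
Round 2: Z 17, W 9, X 8. Eliminate X.
Round 3: Z 25, W 9. Z has a majority.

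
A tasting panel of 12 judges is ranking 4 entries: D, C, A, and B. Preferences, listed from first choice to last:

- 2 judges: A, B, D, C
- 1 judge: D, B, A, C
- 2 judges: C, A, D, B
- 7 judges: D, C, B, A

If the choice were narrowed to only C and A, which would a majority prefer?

Voters preferring C to A: 9; preferring A to C: 3.
C wins the head-to-head.

C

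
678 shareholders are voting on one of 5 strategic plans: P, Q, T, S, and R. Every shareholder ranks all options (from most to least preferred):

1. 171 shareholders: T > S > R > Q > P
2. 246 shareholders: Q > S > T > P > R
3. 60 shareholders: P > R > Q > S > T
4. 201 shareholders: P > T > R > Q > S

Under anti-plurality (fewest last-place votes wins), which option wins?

Last-place votes: P 171, Q 0, T 60, S 201, R 246.
Q is ranked last by the fewest voters, so Q wins.

Q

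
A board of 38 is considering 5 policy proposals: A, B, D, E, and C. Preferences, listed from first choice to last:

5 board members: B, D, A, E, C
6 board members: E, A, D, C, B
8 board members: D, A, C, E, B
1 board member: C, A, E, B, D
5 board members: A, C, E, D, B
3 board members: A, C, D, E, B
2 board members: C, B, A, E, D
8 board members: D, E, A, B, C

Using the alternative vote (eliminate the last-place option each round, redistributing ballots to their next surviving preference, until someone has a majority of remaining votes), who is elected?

D

Round 1: A 8, B 5, D 16, E 6, C 3. Eliminate C.
Round 2: A 9, B 7, D 16, E 6. Eliminate E.
Round 3: A 15, B 7, D 16. Eliminate B.
Round 4: A 17, D 21. D has a majority.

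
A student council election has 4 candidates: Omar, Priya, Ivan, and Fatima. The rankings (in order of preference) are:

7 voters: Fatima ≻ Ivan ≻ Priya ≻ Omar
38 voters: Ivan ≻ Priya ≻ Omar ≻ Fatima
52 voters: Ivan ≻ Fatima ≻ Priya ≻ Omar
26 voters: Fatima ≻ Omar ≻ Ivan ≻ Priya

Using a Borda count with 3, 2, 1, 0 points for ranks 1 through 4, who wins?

Omar: 7·0 + 38·1 + 52·0 + 26·2 = 90
Priya: 7·1 + 38·2 + 52·1 + 26·0 = 135
Ivan: 7·2 + 38·3 + 52·3 + 26·1 = 310
Fatima: 7·3 + 38·0 + 52·2 + 26·3 = 203
Ivan has the highest Borda score (310).

Ivan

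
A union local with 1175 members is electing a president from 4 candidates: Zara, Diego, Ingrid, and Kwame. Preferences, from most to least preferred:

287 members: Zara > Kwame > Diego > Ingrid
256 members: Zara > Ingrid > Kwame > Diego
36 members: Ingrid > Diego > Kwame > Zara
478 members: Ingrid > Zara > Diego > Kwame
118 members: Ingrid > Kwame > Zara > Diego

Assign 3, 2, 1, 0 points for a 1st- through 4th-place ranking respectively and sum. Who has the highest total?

Zara

Zara: 287·3 + 256·3 + 36·0 + 478·2 + 118·1 = 2703
Diego: 287·1 + 256·0 + 36·2 + 478·1 + 118·0 = 837
Ingrid: 287·0 + 256·2 + 36·3 + 478·3 + 118·3 = 2408
Kwame: 287·2 + 256·1 + 36·1 + 478·0 + 118·2 = 1102
Zara has the highest Borda score (2703).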